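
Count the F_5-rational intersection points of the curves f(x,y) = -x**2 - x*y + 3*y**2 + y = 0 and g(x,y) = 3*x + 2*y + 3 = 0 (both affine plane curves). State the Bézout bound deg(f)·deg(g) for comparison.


Common zeros: {(2, 3)}; count = 1; Bézout bound = 2.

deg(f) = 2, deg(g) = 1, so Bézout bound = 2.
Scan x ∈ F_5. For each x, list the y ∈ F_5 with f(x, y) ≡ 0 and those with g(x, y) ≡ 0 (mod 5); the common zeros in that column are the intersection.
  x = 0: f ≡ 0 at y ∈ {0, 3}; g ≡ 0 at y ∈ {1}; common: ∅.
  x = 1: f ≡ 0 at y ∈ ∅; g ≡ 0 at y ∈ {2}; common: ∅.
  x = 2: f ≡ 0 at y ∈ {3, 4}; g ≡ 0 at y ∈ {3}; common: {3}.
  x = 3: f ≡ 0 at y ∈ ∅; g ≡ 0 at y ∈ {4}; common: ∅.
  x = 4: f ≡ 0 at y ∈ {2, 4}; g ≡ 0 at y ∈ {0}; common: ∅.
Collecting: common zeros = {(2, 3)}, so the count is 1.
Comparison with the Bézout bound: 1 ≤ 2 = deg(f)·deg(g), as expected for curves with no common component (the affine F_5-count falls short of the bound because intersections may lie at infinity, over extension fields, or carry multiplicity).


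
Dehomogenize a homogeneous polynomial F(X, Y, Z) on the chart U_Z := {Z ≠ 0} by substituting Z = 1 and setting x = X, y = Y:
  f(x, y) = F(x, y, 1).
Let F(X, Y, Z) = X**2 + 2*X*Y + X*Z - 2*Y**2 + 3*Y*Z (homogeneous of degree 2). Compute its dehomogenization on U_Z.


f(x, y) = x**2 + 2*x*y + x - 2*y**2 + 3*y

On U_Z we set Z = 1. Each monomial c·X^i·Y^j·Z^k in F becomes c·x^i·y^j·1^k = c·x^i·y^j.
Substituting Z = 1: F(X, Y, 1) = x**2 + 2*x*y + x - 2*y**2 + 3*y.
Note: deg(f) ≤ deg(F) = 2; strict inequality happens when F is divisible by Z (lost terms).


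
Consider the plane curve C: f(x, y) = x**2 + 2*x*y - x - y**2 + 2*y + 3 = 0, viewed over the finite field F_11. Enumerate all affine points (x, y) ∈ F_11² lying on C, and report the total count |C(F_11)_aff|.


Affine F_11-points: {(0, 3), (0, 10), (2, 8), (2, 9), (3, 9), (3, 10), (5, 4), (5, 8), (6, 0), (6, 3), (10, 4), (10, 7)}; count = 12.

For each of the 121 pairs (x, y) ∈ F_11², evaluate f(x, y) mod 11. Record the zeros.
  x = 0: [0↦3, 1↦4, 2↦3, 3↦0, 4↦6, 5↦10, 6↦1, 7↦1, 8↦10, 9↦6, 10↦0]  zeros at y ∈ {3, 10}
  x = 1: [0↦3, 1↦6, 2↦7, 3↦6, 4↦3, 5↦9, 6↦2, 7↦4, 8↦4, 9↦2, 10↦9]  zeros at y ∈ ∅
  x = 2: [0↦5, 1↦10, 2↦2, 3↦3, 4↦2, 5↦10, 6↦5, 7↦9, 8↦0, 9↦0, 10↦9]  zeros at y ∈ {8, 9}
  x = 3: [0↦9, 1↦5, 2↦10, 3↦2, 4↦3, 5↦2, 6↦10, 7↦5, 8↦9, 9↦0, 10↦0]  zeros at y ∈ {9, 10}
  x = 4: [0↦4, 1↦2, 2↦9, 3↦3, 4↦6, 5↦7, 6↦6, 7↦3, 8↦9, 9↦2, 10↦4]  zeros at y ∈ ∅
  x = 5: [0↦1, 1↦1, 2↦10, 3↦6, 4↦0, 5↦3, 6↦4, 7↦3, 8↦0, 9↦6, 10↦10]  zeros at y ∈ {4, 8}
  x = 6: [0↦0, 1↦2, 2↦2, 3↦0, 4↦7, 5↦1, 6↦4, 7↦5, 8↦4, 9↦1, 10↦7]  zeros at y ∈ {0, 3}
  x = 7: [0↦1, 1↦5, 2↦7, 3↦7, 4↦5, 5↦1, 6↦6, 7↦9, 8↦10, 9↦9, 10↦6]  zeros at y ∈ ∅
  x = 8: [0↦4, 1↦10, 2↦3, 3↦5, 4↦5, 5↦3, 6↦10, 7↦4, 8↦7, 9↦8, 10↦7]  zeros at y ∈ ∅
  x = 9: [0↦9, 1↦6, 2↦1, 3↦5, 4↦7, 5↦7, 6↦5, 7↦1, 8↦6, 9↦9, 10↦10]  zeros at y ∈ ∅
  x = 10: [0↦5, 1↦4, 2↦1, 3↦7, 4↦0, 5↦2, 6↦2, 7↦0, 8↦7, 9↦1, 10↦4]  zeros at y ∈ {4, 7}
Collecting zeros: affine points = {(0, 3), (0, 10), (2, 8), (2, 9), (3, 9), (3, 10), (5, 4), (5, 8), (6, 0), (6, 3), (10, 4), (10, 7)}.
Total count |C(F_11)_aff| = 12.


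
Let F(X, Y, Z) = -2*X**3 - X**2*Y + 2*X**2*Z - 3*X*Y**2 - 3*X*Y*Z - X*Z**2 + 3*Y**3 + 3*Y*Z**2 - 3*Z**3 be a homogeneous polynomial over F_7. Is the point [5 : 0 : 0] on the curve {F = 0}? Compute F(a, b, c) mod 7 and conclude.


F(5,0,0) ≡ 2 (mod 7); P is NOT on the curve.

Evaluate F(5, 0, 0) term-by-term (mod 7).
  -2*X**3 ↦ -2·125·1·1 = -250
  -X**2*Y ↦ -1·25·0·1 = 0
  2*X**2*Z ↦ 2·25·1·0 = 0
  -3*X*Y**2 ↦ -3·5·0·1 = 0
  -3*X*Y*Z ↦ -3·5·0·0 = 0
  -X*Z**2 ↦ -1·5·1·0 = 0
  3*Y**3 ↦ 3·1·0·1 = 0
  3*Y*Z**2 ↦ 3·1·0·0 = 0
  -3*Z**3 ↦ -3·1·1·0 = 0
Sum: F(5, 0, 0) = (-250) + (0) + (0) + (0) + (0) + (0) + (0) + (0) + (0) = -250.
Reducing mod 7: -250 ≡ 2 (mod 7).
Since F(a, b, c) ≡ 2 ≠ 0 (mod 7), P does NOT lie on the curve.


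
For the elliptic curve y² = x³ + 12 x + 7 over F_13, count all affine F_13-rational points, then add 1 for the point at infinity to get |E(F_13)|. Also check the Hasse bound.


Affine points = {(2, 0), (5, 6), (5, 7), (6, 3), (6, 10), (8, 2), (8, 11), (9, 5), (9, 8), (10, 3), (10, 10), (11, 1), (11, 12)}; affine count = 13; |E(F_13)| = 14.

Discriminant check: Δ ∝ 4a³ + 27b² = 4·12³ + 27·7² = 4·1728 + 27·49 ≡ 6 (mod 13). Nonzero ⇒ E is nonsingular.
For each x ∈ F_13, compute rhs = x³ + 12·x + 7 mod 13, then count y ∈ F_13 with y² ≡ rhs.
  x = 0: rhs = 7, matching y values: none (0 points).
  x = 1: rhs = 7, matching y values: none (0 points).
  x = 2: rhs = 0, matching y values: 0 (1 points).
  x = 3: rhs = 5, matching y values: none (0 points).
  x = 4: rhs = 2, matching y values: none (0 points).
  x = 5: rhs = 10, matching y values: 6, 7 (2 points).
  x = 6: rhs = 9, matching y values: 3, 10 (2 points).
  x = 7: rhs = 5, matching y values: none (0 points).
  x = 8: rhs = 4, matching y values: 2, 11 (2 points).
  x = 9: rhs = 12, matching y values: 5, 8 (2 points).
  x = 10: rhs = 9, matching y values: 3, 10 (2 points).
  x = 11: rhs = 1, matching y values: 1, 12 (2 points).
  x = 12: rhs = 7, matching y values: none (0 points).
Total affine count: 13.
Full point count |E(F_13)| = 13 + 1 = 14.
Hasse bound: |14 − (13+1)| = |0| = 0 ≤ 2√13 ≈ 7.2111 ✓.


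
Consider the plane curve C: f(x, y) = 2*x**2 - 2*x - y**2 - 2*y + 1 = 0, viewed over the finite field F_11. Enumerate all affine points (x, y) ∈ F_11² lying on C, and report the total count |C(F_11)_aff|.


Affine F_11-points: {(3, 4), (3, 5), (4, 1), (4, 8), (5, 2), (5, 7), (7, 2), (7, 7), (8, 1), (8, 8), (9, 4), (9, 5)}; count = 12.

For each of the 121 pairs (x, y) ∈ F_11², evaluate f(x, y) mod 11. Record the zeros.
  x = 0: [0↦1, 1↦9, 2↦4, 3↦8, 4↦10, 5↦10, 6↦8, 7↦4, 8↦9, 9↦1, 10↦2]  zeros at y ∈ ∅
  x = 1: [0↦1, 1↦9, 2↦4, 3↦8, 4↦10, 5↦10, 6↦8, 7↦4, 8↦9, 9↦1, 10↦2]  zeros at y ∈ ∅
  x = 2: [0↦5, 1↦2, 2↦8, 3↦1, 4↦3, 5↦3, 6↦1, 7↦8, 8↦2, 9↦5, 10↦6]  zeros at y ∈ ∅
  x = 3: [0↦2, 1↦10, 2↦5, 3↦9, 4↦0, 5↦0, 6↦9, 7↦5, 8↦10, 9↦2, 10↦3]  zeros at y ∈ {4, 5}
  x = 4: [0↦3, 1↦0, 2↦6, 3↦10, 4↦1, 5↦1, 6↦10, 7↦6, 8↦0, 9↦3, 10↦4]  zeros at y ∈ {1, 8}
  x = 5: [0↦8, 1↦5, 2↦0, 3↦4, 4↦6, 5↦6, 6↦4, 7↦0, 8↦5, 9↦8, 10↦9]  zeros at y ∈ {2, 7}
  x = 6: [0↦6, 1↦3, 2↦9, 3↦2, 4↦4, 5↦4, 6↦2, 7↦9, 8↦3, 9↦6, 10↦7]  zeros at y ∈ ∅
  x = 7: [0↦8, 1↦5, 2↦0, 3↦4, 4↦6, 5↦6, 6↦4, 7↦0, 8↦5, 9↦8, 10↦9]  zeros at y ∈ {2, 7}
  x = 8: [0↦3, 1↦0, 2↦6, 3↦10, 4↦1, 5↦1, 6↦10, 7↦6, 8↦0, 9↦3, 10↦4]  zeros at y ∈ {1, 8}
  x = 9: [0↦2, 1↦10, 2↦5, 3↦9, 4↦0, 5↦0, 6↦9, 7↦5, 8↦10, 9↦2, 10↦3]  zeros at y ∈ {4, 5}
  x = 10: [0↦5, 1↦2, 2↦8, 3↦1, 4↦3, 5↦3, 6↦1, 7↦8, 8↦2, 9↦5, 10↦6]  zeros at y ∈ ∅
Collecting zeros: affine points = {(3, 4), (3, 5), (4, 1), (4, 8), (5, 2), (5, 7), (7, 2), (7, 7), (8, 1), (8, 8), (9, 4), (9, 5)}.
Total count |C(F_11)_aff| = 12.


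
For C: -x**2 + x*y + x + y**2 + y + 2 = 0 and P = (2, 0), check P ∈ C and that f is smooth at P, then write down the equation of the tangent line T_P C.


Tangent line at P: -3*x + 3*y + 6 = 0.

Step 1: f(2, 0) = 0, so P lies on C.
Step 2: partial derivatives
  f_x(x, y) = -2*x + y + 1, f_y(x, y) = x + 2*y + 1.
  f_x(P) = -3, f_y(P) = 3 (gradient nonzero, so P is smooth).
Step 3: tangent line at P: -3·(x − 2) + 3·(y − 0) = 0.
Expanding: -3*x + 3*y + 6 = 0.


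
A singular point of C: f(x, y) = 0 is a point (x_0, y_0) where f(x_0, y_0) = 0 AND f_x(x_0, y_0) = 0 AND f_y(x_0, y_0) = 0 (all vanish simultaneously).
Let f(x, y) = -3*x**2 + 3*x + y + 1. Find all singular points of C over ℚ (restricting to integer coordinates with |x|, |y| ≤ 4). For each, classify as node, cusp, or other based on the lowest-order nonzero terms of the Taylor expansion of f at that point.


No singular points in the scanned grid; C is smooth there.

Compute partial derivatives:
  f_x = 3 - 6*x.
  f_y = 1.
f_y = 1 is a nonzero constant, so f_y never vanishes: no point (x, y) can satisfy f = f_x = f_y = 0. In particular no (x, y) ∈ {−4, ..., 4}² is singular; the curve is smooth.


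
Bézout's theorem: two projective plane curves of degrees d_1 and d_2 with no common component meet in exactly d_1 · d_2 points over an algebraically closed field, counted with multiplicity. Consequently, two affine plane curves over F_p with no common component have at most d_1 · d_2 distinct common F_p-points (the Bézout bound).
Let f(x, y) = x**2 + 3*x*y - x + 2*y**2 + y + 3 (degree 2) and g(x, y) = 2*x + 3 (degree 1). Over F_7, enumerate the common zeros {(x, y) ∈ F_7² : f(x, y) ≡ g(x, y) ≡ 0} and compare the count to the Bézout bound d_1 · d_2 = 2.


Common zeros: {(2, 1), (2, 6)}; count = 2; Bézout bound = 2.

deg(f) = 2, deg(g) = 1, so Bézout bound = 2.
Scan x ∈ F_7. For each x, list the y ∈ F_7 with f(x, y) ≡ 0 and those with g(x, y) ≡ 0 (mod 7); the common zeros in that column are the intersection.
  x = 0: f ≡ 0 at y ∈ ∅; g ≡ 0 at y ∈ ∅; common: ∅.
  x = 1: f ≡ 0 at y ∈ ∅; g ≡ 0 at y ∈ ∅; common: ∅.
  x = 2: f ≡ 0 at y ∈ {1, 6}; g ≡ 0 at y ∈ {0, 1, 2, 3, 4, 5, 6}; common: {1, 6}.
  x = 3: f ≡ 0 at y ∈ {1}; g ≡ 0 at y ∈ ∅; common: ∅.
  x = 4: f ≡ 0 at y ∈ {2}; g ≡ 0 at y ∈ ∅; common: ∅.
  x = 5: f ≡ 0 at y ∈ {2, 4}; g ≡ 0 at y ∈ ∅; common: ∅.
  x = 6: f ≡ 0 at y ∈ ∅; g ≡ 0 at y ∈ ∅; common: ∅.
Collecting: common zeros = {(2, 1), (2, 6)}, so the count is 2.
Comparison with the Bézout bound: 2 ≤ 2 = deg(f)·deg(g), as expected for curves with no common component (the bound is attained).


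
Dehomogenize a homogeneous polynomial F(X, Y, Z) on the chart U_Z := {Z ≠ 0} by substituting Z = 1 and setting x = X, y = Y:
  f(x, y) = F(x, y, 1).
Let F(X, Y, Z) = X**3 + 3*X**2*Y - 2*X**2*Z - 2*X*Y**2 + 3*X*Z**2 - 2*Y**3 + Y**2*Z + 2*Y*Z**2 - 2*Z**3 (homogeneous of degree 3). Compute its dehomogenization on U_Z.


f(x, y) = x**3 + 3*x**2*y - 2*x**2 - 2*x*y**2 + 3*x - 2*y**3 + y**2 + 2*y - 2

On U_Z we set Z = 1. Each monomial c·X^i·Y^j·Z^k in F becomes c·x^i·y^j·1^k = c·x^i·y^j.
Substituting Z = 1: F(X, Y, 1) = x**3 + 3*x**2*y - 2*x**2 - 2*x*y**2 + 3*x - 2*y**3 + y**2 + 2*y - 2.
Note: deg(f) ≤ deg(F) = 3; strict inequality happens when F is divisible by Z (lost terms).


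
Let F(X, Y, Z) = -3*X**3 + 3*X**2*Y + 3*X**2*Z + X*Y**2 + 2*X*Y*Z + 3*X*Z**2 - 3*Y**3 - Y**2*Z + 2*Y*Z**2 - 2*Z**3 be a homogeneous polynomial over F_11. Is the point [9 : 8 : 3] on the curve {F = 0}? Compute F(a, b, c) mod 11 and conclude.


F(9,8,3) ≡ 0 (mod 11); P is on the curve.

Evaluate F(9, 8, 3) term-by-term (mod 11).
  -3*X**3 ↦ -3·729·1·1 = -2187
  3*X**2*Y ↦ 3·81·8·1 = 1944
  3*X**2*Z ↦ 3·81·1·3 = 729
  X*Y**2 ↦ 1·9·64·1 = 576
  2*X*Y*Z ↦ 2·9·8·3 = 432
  3*X*Z**2 ↦ 3·9·1·9 = 243
  -3*Y**3 ↦ -3·1·512·1 = -1536
  -Y**2*Z ↦ -1·1·64·3 = -192
  2*Y*Z**2 ↦ 2·1·8·9 = 144
  -2*Z**3 ↦ -2·1·1·27 = -54
Sum: F(9, 8, 3) = (-2187) + (1944) + (729) + (576) + (432) + (243) + (-1536) + (-192) + (144) + (-54) = 99.
Reducing mod 11: 99 ≡ 0 (mod 11).
Since F(a, b, c) ≡ 0 (mod 11), P lies on the curve.


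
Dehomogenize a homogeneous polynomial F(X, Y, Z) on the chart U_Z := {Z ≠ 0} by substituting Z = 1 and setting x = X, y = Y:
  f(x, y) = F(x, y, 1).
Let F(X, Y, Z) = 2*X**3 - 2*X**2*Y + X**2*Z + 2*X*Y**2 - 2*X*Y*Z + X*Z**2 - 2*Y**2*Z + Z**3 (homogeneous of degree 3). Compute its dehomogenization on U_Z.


f(x, y) = 2*x**3 - 2*x**2*y + x**2 + 2*x*y**2 - 2*x*y + x - 2*y**2 + 1

On U_Z we set Z = 1. Each monomial c·X^i·Y^j·Z^k in F becomes c·x^i·y^j·1^k = c·x^i·y^j.
Substituting Z = 1: F(X, Y, 1) = 2*x**3 - 2*x**2*y + x**2 + 2*x*y**2 - 2*x*y + x - 2*y**2 + 1.
Note: deg(f) ≤ deg(F) = 3; strict inequality happens when F is divisible by Z (lost terms).


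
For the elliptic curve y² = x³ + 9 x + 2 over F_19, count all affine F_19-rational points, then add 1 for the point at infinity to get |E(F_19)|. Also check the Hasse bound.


Affine points = {(2, 3), (2, 16), (4, 8), (4, 11), (5, 1), (5, 18), (6, 5), (6, 14), (7, 3), (7, 16), (8, 4), (8, 15), (10, 3), (10, 16), (11, 8), (11, 11), (13, 6), (13, 13), (15, 4), (15, 15), (16, 9), (16, 10), (18, 7), (18, 12)}; affine count = 24; |E(F_19)| = 25.

Discriminant check: Δ ∝ 4a³ + 27b² = 4·9³ + 27·2² = 4·729 + 27·4 ≡ 3 (mod 19). Nonzero ⇒ E is nonsingular.
For each x ∈ F_19, compute rhs = x³ + 9·x + 2 mod 19, then count y ∈ F_19 with y² ≡ rhs.
  x = 0: rhs = 2, matching y values: none (0 points).
  x = 1: rhs = 12, matching y values: none (0 points).
  x = 2: rhs = 9, matching y values: 3, 16 (2 points).
  x = 3: rhs = 18, matching y values: none (0 points).
  x = 4: rhs = 7, matching y values: 8, 11 (2 points).
  x = 5: rhs = 1, matching y values: 1, 18 (2 points).
  x = 6: rhs = 6, matching y values: 5, 14 (2 points).
  x = 7: rhs = 9, matching y values: 3, 16 (2 points).
  x = 8: rhs = 16, matching y values: 4, 15 (2 points).
  x = 9: rhs = 14, matching y values: none (0 points).
  x = 10: rhs = 9, matching y values: 3, 16 (2 points).
  x = 11: rhs = 7, matching y values: 8, 11 (2 points).
  x = 12: rhs = 14, matching y values: none (0 points).
  x = 13: rhs = 17, matching y values: 6, 13 (2 points).
  x = 14: rhs = 3, matching y values: none (0 points).
  x = 15: rhs = 16, matching y values: 4, 15 (2 points).
  x = 16: rhs = 5, matching y values: 9, 10 (2 points).
  x = 17: rhs = 14, matching y values: none (0 points).
  x = 18: rhs = 11, matching y values: 7, 12 (2 points).
Total affine count: 24.
Full point count |E(F_19)| = 24 + 1 = 25.
Hasse bound: |25 − (19+1)| = |5| = 5 ≤ 2√19 ≈ 8.7178 ✓.


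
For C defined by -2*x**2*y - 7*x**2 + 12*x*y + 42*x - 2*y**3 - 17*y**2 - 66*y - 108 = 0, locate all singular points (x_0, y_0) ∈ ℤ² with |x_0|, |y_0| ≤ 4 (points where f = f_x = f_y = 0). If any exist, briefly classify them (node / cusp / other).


Singular points: {(3, -3)}; classification: node.

Compute partial derivatives:
  f_x = -4*x*y - 14*x + 12*y + 42.
  f_y = -2*x**2 + 12*x - 6*y**2 - 34*y - 66.
Scan x_0 ∈ {−4, ..., 4}. For each x_0, f_y(x_0, y) is a polynomial in y; find its integer roots y ∈ {−4, ..., 4}, then test f_x and f at those candidates.
  x = -4: f_y(-4, y) = -6*y**2 - 34*y - 146; no integer root y with |y| ≤ 4.
  x = -3: f_y(-3, y) = -6*y**2 - 34*y - 120; no integer root y with |y| ≤ 4.
  x = -2: f_y(-2, y) = -6*y**2 - 34*y - 98; no integer root y with |y| ≤ 4.
  x = -1: f_y(-1, y) = -6*y**2 - 34*y - 80; no integer root y with |y| ≤ 4.
  x = 0: f_y(0, y) = -6*y**2 - 34*y - 66; no integer root y with |y| ≤ 4.
  x = 1: f_y(1, y) = -6*y**2 - 34*y - 56; no integer root y with |y| ≤ 4.
  x = 2: f_y(2, y) = -6*y**2 - 34*y - 50; no integer root y with |y| ≤ 4.
  x = 3: f_y(3, y) = -6*y**2 - 34*y - 48; vanishes at y ∈ {-3}. (3, -3): f_x = 0, f = 0 — SINGULAR.
  x = 4: f_y(4, y) = -6*y**2 - 34*y - 50; no integer root y with |y| ≤ 4.
Only singular point on the grid: (3, -3).
Classify: substitute x = 3 + u, y = -3 + v and expand: f = -2*u**2*v - u**2 - 2*v**3 + v**2.
No constant or linear terms (consistent with a singular point). Quadratic part: -u**2 + v**2. Cubic part: -2*u**2*v - 2*v**3.
The quadratic part v**2 - u**2 = (v − u)(v + u) splits into two distinct linear factors, so there are two distinct tangent lines y − -3 = ±(x − 3) — this is a node (ordinary double point).
Classification: node.


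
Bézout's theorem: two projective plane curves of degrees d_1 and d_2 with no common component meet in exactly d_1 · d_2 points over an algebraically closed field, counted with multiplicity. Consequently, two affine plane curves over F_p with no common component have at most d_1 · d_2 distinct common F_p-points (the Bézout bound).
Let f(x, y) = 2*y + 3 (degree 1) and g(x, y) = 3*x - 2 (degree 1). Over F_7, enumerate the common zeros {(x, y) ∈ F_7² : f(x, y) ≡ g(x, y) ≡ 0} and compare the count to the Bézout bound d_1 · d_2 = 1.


Common zeros: {(3, 2)}; count = 1; Bézout bound = 1.

deg(f) = 1, deg(g) = 1, so Bézout bound = 1.
Scan x ∈ F_7. For each x, list the y ∈ F_7 with f(x, y) ≡ 0 and those with g(x, y) ≡ 0 (mod 7); the common zeros in that column are the intersection.
  x = 0: f ≡ 0 at y ∈ {2}; g ≡ 0 at y ∈ ∅; common: ∅.
  x = 1: f ≡ 0 at y ∈ {2}; g ≡ 0 at y ∈ ∅; common: ∅.
  x = 2: f ≡ 0 at y ∈ {2}; g ≡ 0 at y ∈ ∅; common: ∅.
  x = 3: f ≡ 0 at y ∈ {2}; g ≡ 0 at y ∈ {0, 1, 2, 3, 4, 5, 6}; common: {2}.
  x = 4: f ≡ 0 at y ∈ {2}; g ≡ 0 at y ∈ ∅; common: ∅.
  x = 5: f ≡ 0 at y ∈ {2}; g ≡ 0 at y ∈ ∅; common: ∅.
  x = 6: f ≡ 0 at y ∈ {2}; g ≡ 0 at y ∈ ∅; common: ∅.
Collecting: common zeros = {(3, 2)}, so the count is 1.
Comparison with the Bézout bound: 1 ≤ 1 = deg(f)·deg(g), as expected for curves with no common component (the bound is attained).


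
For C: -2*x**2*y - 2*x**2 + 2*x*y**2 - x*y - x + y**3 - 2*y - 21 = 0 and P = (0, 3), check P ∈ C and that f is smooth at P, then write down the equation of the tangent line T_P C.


Tangent line at P: 14*x + 25*y - 75 = 0.

Step 1: f(0, 3) = 0, so P lies on C.
Step 2: partial derivatives
  f_x(x, y) = -4*x*y - 4*x + 2*y**2 - y - 1, f_y(x, y) = -2*x**2 + 4*x*y - x + 3*y**2 - 2.
  f_x(P) = 14, f_y(P) = 25 (gradient nonzero, so P is smooth).
Step 3: tangent line at P: 14·(x − 0) + 25·(y − 3) = 0.
Expanding: 14*x + 25*y - 75 = 0.


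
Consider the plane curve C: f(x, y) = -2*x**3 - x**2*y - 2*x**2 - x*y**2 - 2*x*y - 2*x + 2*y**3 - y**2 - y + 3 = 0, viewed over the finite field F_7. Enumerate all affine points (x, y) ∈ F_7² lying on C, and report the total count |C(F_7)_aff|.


Affine F_7-points: {(1, 1), (1, 3), (1, 4), (2, 1), (2, 5), (2, 6), (3, 3), (4, 3), (4, 4), (4, 6), (6, 1), (6, 2), (6, 4)}; count = 13.

For each of the 49 pairs (x, y) ∈ F_7², evaluate f(x, y) mod 7. Record the zeros.
  x = 0: [0↦3, 1↦3, 2↦6, 3↦3, 4↦6, 5↦6, 6↦1]  zeros at y ∈ ∅
  x = 1: [0↦4, 1↦0, 2↦4, 3↦0, 4↦0, 5↦2, 6↦4]  zeros at y ∈ {1, 3, 4}
  x = 2: [0↦3, 1↦0, 2↦3, 3↦3, 4↦5, 5↦0, 6↦0]  zeros at y ∈ {1, 5, 6}
  x = 3: [0↦2, 1↦5, 2↦5, 3↦0, 4↦2, 5↦2, 6↦5]  zeros at y ∈ {3}
  x = 4: [0↦3, 1↦3, 2↦5, 3↦0, 4↦0, 5↦3, 6↦0]  zeros at y ∈ {3, 4, 6}
  x = 5: [0↦1, 1↦3, 2↦5, 3↦5, 4↦1, 5↦5, 6↦1]  zeros at y ∈ ∅
  x = 6: [0↦5, 1↦0, 2↦0, 3↦3, 4↦0, 5↦3, 6↦3]  zeros at y ∈ {1, 2, 4}
Collecting zeros: affine points = {(1, 1), (1, 3), (1, 4), (2, 1), (2, 5), (2, 6), (3, 3), (4, 3), (4, 4), (4, 6), (6, 1), (6, 2), (6, 4)}.
Total count |C(F_7)_aff| = 13.


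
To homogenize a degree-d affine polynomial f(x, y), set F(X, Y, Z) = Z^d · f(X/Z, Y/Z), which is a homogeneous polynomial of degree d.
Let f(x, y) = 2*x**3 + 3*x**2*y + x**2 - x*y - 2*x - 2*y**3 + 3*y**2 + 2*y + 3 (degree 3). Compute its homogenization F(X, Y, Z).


F(X, Y, Z) = 2*X**3 + 3*X**2*Y + X**2*Z - X*Y*Z - 2*X*Z**2 - 2*Y**3 + 3*Y**2*Z + 2*Y*Z**2 + 3*Z**3

deg(f) = 3.
Substitute x = X/Z, y = Y/Z into f, then multiply by Z^3.
  monomial 2·x^3·y^0 ↦ 2·X^3·Y^0·Z^0.
  monomial 3·x^2·y^1 ↦ 3·X^2·Y^1·Z^0.
  monomial 1·x^2·y^0 ↦ 1·X^2·Y^0·Z^1.
  monomial -1·x^1·y^1 ↦ -1·X^1·Y^1·Z^1.
  monomial -2·x^1·y^0 ↦ -2·X^1·Y^0·Z^2.
  monomial -2·x^0·y^3 ↦ -2·X^0·Y^3·Z^0.
  monomial 3·x^0·y^2 ↦ 3·X^0·Y^2·Z^1.
  monomial 2·x^0·y^1 ↦ 2·X^0·Y^1·Z^2.
  monomial 3·x^0·y^0 ↦ 3·X^0·Y^0·Z^3.
Collecting: F(X, Y, Z) = 2*X**3 + 3*X**2*Y + X**2*Z - X*Y*Z - 2*X*Z**2 - 2*Y**3 + 3*Y**2*Z + 2*Y*Z**2 + 3*Z**3.


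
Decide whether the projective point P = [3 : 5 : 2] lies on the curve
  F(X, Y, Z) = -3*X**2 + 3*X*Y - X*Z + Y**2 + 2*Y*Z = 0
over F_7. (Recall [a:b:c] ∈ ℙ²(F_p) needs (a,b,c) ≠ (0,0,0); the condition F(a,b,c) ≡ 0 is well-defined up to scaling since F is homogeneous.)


F(3,5,2) ≡ 1 (mod 7); P is NOT on the curve.

Evaluate F(3, 5, 2) term-by-term (mod 7).
  -3*X**2 ↦ -3·9·1·1 = -27
  3*X*Y ↦ 3·3·5·1 = 45
  -X*Z ↦ -1·3·1·2 = -6
  Y**2 ↦ 1·1·25·1 = 25
  2*Y*Z ↦ 2·1·5·2 = 20
Sum: F(3, 5, 2) = (-27) + (45) + (-6) + (25) + (20) = 57.
Reducing mod 7: 57 ≡ 1 (mod 7).
Since F(a, b, c) ≡ 1 ≠ 0 (mod 7), P does NOT lie on the curve.


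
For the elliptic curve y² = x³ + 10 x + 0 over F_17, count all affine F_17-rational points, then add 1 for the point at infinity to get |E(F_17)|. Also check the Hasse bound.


Affine points = {(0, 0), (4, 6), (4, 11), (6, 2), (6, 15), (11, 8), (11, 9), (13, 7), (13, 10)}; affine count = 9; |E(F_17)| = 10.

Discriminant check: Δ ∝ 4a³ + 27b² = 4·10³ + 27·0² = 4·1000 + 27·0 ≡ 5 (mod 17). Nonzero ⇒ E is nonsingular.
For each x ∈ F_17, compute rhs = x³ + 10·x + 0 mod 17, then count y ∈ F_17 with y² ≡ rhs.
  x = 0: rhs = 0, matching y values: 0 (1 points).
  x = 1: rhs = 11, matching y values: none (0 points).
  x = 2: rhs = 11, matching y values: none (0 points).
  x = 3: rhs = 6, matching y values: none (0 points).
  x = 4: rhs = 2, matching y values: 6, 11 (2 points).
  x = 5: rhs = 5, matching y values: none (0 points).
  x = 6: rhs = 4, matching y values: 2, 15 (2 points).
  x = 7: rhs = 5, matching y values: none (0 points).
  x = 8: rhs = 14, matching y values: none (0 points).
  x = 9: rhs = 3, matching y values: none (0 points).
  x = 10: rhs = 12, matching y values: none (0 points).
  x = 11: rhs = 13, matching y values: 8, 9 (2 points).
  x = 12: rhs = 12, matching y values: none (0 points).
  x = 13: rhs = 15, matching y values: 7, 10 (2 points).
  x = 14: rhs = 11, matching y values: none (0 points).
  x = 15: rhs = 6, matching y values: none (0 points).
  x = 16: rhs = 6, matching y values: none (0 points).
Total affine count: 9.
Full point count |E(F_17)| = 9 + 1 = 10.
Hasse bound: |10 − (17+1)| = |-8| = 8 ≤ 2√17 ≈ 8.2462 ✓.


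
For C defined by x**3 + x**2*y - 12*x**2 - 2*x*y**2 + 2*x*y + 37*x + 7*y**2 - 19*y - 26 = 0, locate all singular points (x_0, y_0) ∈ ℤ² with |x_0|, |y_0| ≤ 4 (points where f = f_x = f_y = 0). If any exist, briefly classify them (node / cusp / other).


Singular points: {(3, 2)}; classification: node.

Compute partial derivatives:
  f_x = 3*x**2 + 2*x*y - 24*x - 2*y**2 + 2*y + 37.
  f_y = x**2 - 4*x*y + 2*x + 14*y - 19.
Scan x_0 ∈ {−4, ..., 4}. For each x_0, f_y(x_0, y) is a polynomial in y; find its integer roots y ∈ {−4, ..., 4}, then test f_x and f at those candidates.
  x = -4: f_y(-4, y) = 30*y - 11; no integer root y with |y| ≤ 4.
  x = -3: f_y(-3, y) = 26*y - 16; no integer root y with |y| ≤ 4.
  x = -2: f_y(-2, y) = 22*y - 19; no integer root y with |y| ≤ 4.
  x = -1: f_y(-1, y) = 18*y - 20; no integer root y with |y| ≤ 4.
  x = 0: f_y(0, y) = 14*y - 19; no integer root y with |y| ≤ 4.
  x = 1: f_y(1, y) = 10*y - 16; no integer root y with |y| ≤ 4.
  x = 2: f_y(2, y) = 6*y - 11; no integer root y with |y| ≤ 4.
  x = 3: f_y(3, y) = 2*y - 4; vanishes at y ∈ {2}. (3, 2): f_x = 0, f = 0 — SINGULAR.
  x = 4: f_y(4, y) = 5 - 2*y; no integer root y with |y| ≤ 4.
Only singular point on the grid: (3, 2).
Classify: substitute x = 3 + u, y = 2 + v and expand: f = u**3 + u**2*v - u**2 - 2*u*v**2 + v**2.
No constant or linear terms (consistent with a singular point). Quadratic part: -u**2 + v**2. Cubic part: u**3 + u**2*v - 2*u*v**2.
The quadratic part v**2 - u**2 = (v − u)(v + u) splits into two distinct linear factors, so there are two distinct tangent lines y − 2 = ±(x − 3) — this is a node (ordinary double point).
Classification: node.


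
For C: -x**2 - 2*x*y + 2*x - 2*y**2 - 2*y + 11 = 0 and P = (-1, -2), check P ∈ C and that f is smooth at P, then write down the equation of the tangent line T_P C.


Tangent line at P: 8*x + 8*y + 24 = 0.

Step 1: f(-1, -2) = 0, so P lies on C.
Step 2: partial derivatives
  f_x(x, y) = -2*x - 2*y + 2, f_y(x, y) = -2*x - 4*y - 2.
  f_x(P) = 8, f_y(P) = 8 (gradient nonzero, so P is smooth).
Step 3: tangent line at P: 8·(x − -1) + 8·(y − -2) = 0.
Expanding: 8*x + 8*y + 24 = 0.


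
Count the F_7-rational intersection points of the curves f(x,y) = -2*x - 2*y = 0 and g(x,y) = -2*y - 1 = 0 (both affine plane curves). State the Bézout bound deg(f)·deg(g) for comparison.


Common zeros: {(4, 3)}; count = 1; Bézout bound = 1.

deg(f) = 1, deg(g) = 1, so Bézout bound = 1.
Scan x ∈ F_7. For each x, list the y ∈ F_7 with f(x, y) ≡ 0 and those with g(x, y) ≡ 0 (mod 7); the common zeros in that column are the intersection.
  x = 0: f ≡ 0 at y ∈ {0}; g ≡ 0 at y ∈ {3}; common: ∅.
  x = 1: f ≡ 0 at y ∈ {6}; g ≡ 0 at y ∈ {3}; common: ∅.
  x = 2: f ≡ 0 at y ∈ {5}; g ≡ 0 at y ∈ {3}; common: ∅.
  x = 3: f ≡ 0 at y ∈ {4}; g ≡ 0 at y ∈ {3}; common: ∅.
  x = 4: f ≡ 0 at y ∈ {3}; g ≡ 0 at y ∈ {3}; common: {3}.
  x = 5: f ≡ 0 at y ∈ {2}; g ≡ 0 at y ∈ {3}; common: ∅.
  x = 6: f ≡ 0 at y ∈ {1}; g ≡ 0 at y ∈ {3}; common: ∅.
Collecting: common zeros = {(4, 3)}, so the count is 1.
Comparison with the Bézout bound: 1 ≤ 1 = deg(f)·deg(g), as expected for curves with no common component (the bound is attained).


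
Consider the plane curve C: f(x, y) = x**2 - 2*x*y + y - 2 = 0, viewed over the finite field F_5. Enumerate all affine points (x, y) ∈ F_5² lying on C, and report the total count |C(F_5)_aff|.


Affine F_5-points: {(0, 2), (1, 4), (2, 4), (4, 2)}; count = 4.

For each of the 25 pairs (x, y) ∈ F_5², evaluate f(x, y) mod 5. Record the zeros.
  x = 0: [0↦3, 1↦4, 2↦0, 3↦1, 4↦2]  zeros at y ∈ {2}
  x = 1: [0↦4, 1↦3, 2↦2, 3↦1, 4↦0]  zeros at y ∈ {4}
  x = 2: [0↦2, 1↦4, 2↦1, 3↦3, 4↦0]  zeros at y ∈ {4}
  x = 3: [0↦2, 1↦2, 2↦2, 3↦2, 4↦2]  zeros at y ∈ ∅
  x = 4: [0↦4, 1↦2, 2↦0, 3↦3, 4↦1]  zeros at y ∈ {2}
Collecting zeros: affine points = {(0, 2), (1, 4), (2, 4), (4, 2)}.
Total count |C(F_5)_aff| = 4.


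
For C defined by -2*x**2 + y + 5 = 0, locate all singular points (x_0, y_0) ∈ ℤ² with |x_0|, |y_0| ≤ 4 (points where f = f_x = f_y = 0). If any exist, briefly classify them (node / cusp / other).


No singular points in the scanned grid; C is smooth there.

Compute partial derivatives:
  f_x = -4*x.
  f_y = 1.
f_y = 1 is a nonzero constant, so f_y never vanishes: no point (x, y) can satisfy f = f_x = f_y = 0. In particular no (x, y) ∈ {−4, ..., 4}² is singular; the curve is smooth.


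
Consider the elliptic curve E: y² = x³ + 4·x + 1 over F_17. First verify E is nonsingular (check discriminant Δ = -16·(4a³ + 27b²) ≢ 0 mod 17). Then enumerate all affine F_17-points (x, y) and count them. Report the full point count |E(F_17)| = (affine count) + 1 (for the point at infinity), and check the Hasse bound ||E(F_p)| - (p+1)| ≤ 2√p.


Affine points = {(0, 1), (0, 16), (2, 0), (4, 8), (4, 9), (7, 7), (7, 10), (8, 1), (8, 16), (9, 1), (9, 16), (10, 2), (10, 15), (11, 4), (11, 13), (12, 3), (12, 14), (14, 8), (14, 9), (15, 6), (15, 11), (16, 8), (16, 9)}; affine count = 23; |E(F_17)| = 24.

Discriminant check: Δ ∝ 4a³ + 27b² = 4·4³ + 27·1² = 4·64 + 27·1 ≡ 11 (mod 17). Nonzero ⇒ E is nonsingular.
For each x ∈ F_17, compute rhs = x³ + 4·x + 1 mod 17, then count y ∈ F_17 with y² ≡ rhs.
  x = 0: rhs = 1, matching y values: 1, 16 (2 points).
  x = 1: rhs = 6, matching y values: none (0 points).
  x = 2: rhs = 0, matching y values: 0 (1 points).
  x = 3: rhs = 6, matching y values: none (0 points).
  x = 4: rhs = 13, matching y values: 8, 9 (2 points).
  x = 5: rhs = 10, matching y values: none (0 points).
  x = 6: rhs = 3, matching y values: none (0 points).
  x = 7: rhs = 15, matching y values: 7, 10 (2 points).
  x = 8: rhs = 1, matching y values: 1, 16 (2 points).
  x = 9: rhs = 1, matching y values: 1, 16 (2 points).
  x = 10: rhs = 4, matching y values: 2, 15 (2 points).
  x = 11: rhs = 16, matching y values: 4, 13 (2 points).
  x = 12: rhs = 9, matching y values: 3, 14 (2 points).
  x = 13: rhs = 6, matching y values: none (0 points).
  x = 14: rhs = 13, matching y values: 8, 9 (2 points).
  x = 15: rhs = 2, matching y values: 6, 11 (2 points).
  x = 16: rhs = 13, matching y values: 8, 9 (2 points).
Total affine count: 23.
Full point count |E(F_17)| = 23 + 1 = 24.
Hasse bound: |24 − (17+1)| = |6| = 6 ≤ 2√17 ≈ 8.2462 ✓.


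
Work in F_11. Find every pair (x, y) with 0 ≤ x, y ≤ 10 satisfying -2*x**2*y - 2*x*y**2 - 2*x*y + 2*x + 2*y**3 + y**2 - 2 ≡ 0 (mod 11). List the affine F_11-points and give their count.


Affine F_11-points: {(1, 0), (1, 3), (2, 1), (3, 4), (5, 2), (6, 4), (8, 1), (9, 2), (10, 3)}; count = 9.

For each of the 121 pairs (x, y) ∈ F_11², evaluate f(x, y) mod 11. Record the zeros.
  x = 0: [0↦9, 1↦1, 2↦7, 3↦6, 4↦10, 5↦9, 6↦4, 7↦7, 8↦8, 9↦8, 10↦8]  zeros at y ∈ ∅
  x = 1: [0↦0, 1↦8, 2↦4, 3↦0, 4↦8, 5↦7, 6↦9, 7↦4, 8↦4, 9↦10, 10↦1]  zeros at y ∈ {0, 3}
  x = 2: [0↦2, 1↦0, 2↦4, 3↦4, 4↦1, 5↦7, 6↦1, 7↦6, 8↦1, 9↦9, 10↦9]  zeros at y ∈ {1}
  x = 3: [0↦4, 1↦10, 2↦7, 3↦7, 4↦0, 5↦9, 6↦2, 7↦2, 8↦10, 9↦5, 10↦10]  zeros at y ∈ {4}
  x = 4: [0↦6, 1↦5, 2↦2, 3↦9, 4↦5, 5↦2, 6↦1, 7↦3, 8↦9, 9↦9, 10↦4]  zeros at y ∈ ∅
  x = 5: [0↦8, 1↦7, 2↦0, 3↦10, 4↦5, 5↦8, 6↦9, 7↦9, 8↦9, 9↦10, 10↦2]  zeros at y ∈ {2}
  x = 6: [0↦10, 1↦5, 2↦1, 3↦10, 4↦0, 5↦5, 6↦4, 7↦9, 8↦10, 9↦8, 10↦4]  zeros at y ∈ {4}
  x = 7: [0↦1, 1↦10, 2↦5, 3↦9, 4↦1, 5↦4, 6↦8, 7↦3, 8↦1, 9↦3, 10↦10]  zeros at y ∈ ∅
  x = 8: [0↦3, 1↦0, 2↦1, 3↦7, 4↦8, 5↦5, 6↦10, 7↦2, 8↦4, 9↦6, 10↦9]  zeros at y ∈ {1}
  x = 9: [0↦5, 1↦8, 2↦0, 3↦4, 4↦10, 5↦8, 6↦10, 7↦6, 8↦8, 9↦6, 10↦1]  zeros at y ∈ {2}
  x = 10: [0↦7, 1↦1, 2↦2, 3↦0, 4↦7, 5↦2, 6↦8, 7↦4, 8↦2, 9↦3, 10↦8]  zeros at y ∈ {3}
Collecting zeros: affine points = {(1, 0), (1, 3), (2, 1), (3, 4), (5, 2), (6, 4), (8, 1), (9, 2), (10, 3)}.
Total count |C(F_11)_aff| = 9.


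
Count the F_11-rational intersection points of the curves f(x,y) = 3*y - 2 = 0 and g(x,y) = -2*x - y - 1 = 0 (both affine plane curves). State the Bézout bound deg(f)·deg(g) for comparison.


Common zeros: {(1, 8)}; count = 1; Bézout bound = 1.

deg(f) = 1, deg(g) = 1, so Bézout bound = 1.
Scan x ∈ F_11. For each x, list the y ∈ F_11 with f(x, y) ≡ 0 and those with g(x, y) ≡ 0 (mod 11); the common zeros in that column are the intersection.
  x = 0: f ≡ 0 at y ∈ {8}; g ≡ 0 at y ∈ {10}; common: ∅.
  x = 1: f ≡ 0 at y ∈ {8}; g ≡ 0 at y ∈ {8}; common: {8}.
  x = 2: f ≡ 0 at y ∈ {8}; g ≡ 0 at y ∈ {6}; common: ∅.
  x = 3: f ≡ 0 at y ∈ {8}; g ≡ 0 at y ∈ {4}; common: ∅.
  x = 4: f ≡ 0 at y ∈ {8}; g ≡ 0 at y ∈ {2}; common: ∅.
  x = 5: f ≡ 0 at y ∈ {8}; g ≡ 0 at y ∈ {0}; common: ∅.
  x = 6: f ≡ 0 at y ∈ {8}; g ≡ 0 at y ∈ {9}; common: ∅.
  x = 7: f ≡ 0 at y ∈ {8}; g ≡ 0 at y ∈ {7}; common: ∅.
  x = 8: f ≡ 0 at y ∈ {8}; g ≡ 0 at y ∈ {5}; common: ∅.
  x = 9: f ≡ 0 at y ∈ {8}; g ≡ 0 at y ∈ {3}; common: ∅.
  x = 10: f ≡ 0 at y ∈ {8}; g ≡ 0 at y ∈ {1}; common: ∅.
Collecting: common zeros = {(1, 8)}, so the count is 1.
Comparison with the Bézout bound: 1 ≤ 1 = deg(f)·deg(g), as expected for curves with no common component (the bound is attained).


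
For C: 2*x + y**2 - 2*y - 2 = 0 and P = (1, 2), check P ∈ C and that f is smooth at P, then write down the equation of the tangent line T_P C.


Tangent line at P: 2*x + 2*y - 6 = 0.

Step 1: f(1, 2) = 0, so P lies on C.
Step 2: partial derivatives
  f_x(x, y) = 2, f_y(x, y) = 2*y - 2.
  f_x(P) = 2, f_y(P) = 2 (gradient nonzero, so P is smooth).
Step 3: tangent line at P: 2·(x − 1) + 2·(y − 2) = 0.
Expanding: 2*x + 2*y - 6 = 0.


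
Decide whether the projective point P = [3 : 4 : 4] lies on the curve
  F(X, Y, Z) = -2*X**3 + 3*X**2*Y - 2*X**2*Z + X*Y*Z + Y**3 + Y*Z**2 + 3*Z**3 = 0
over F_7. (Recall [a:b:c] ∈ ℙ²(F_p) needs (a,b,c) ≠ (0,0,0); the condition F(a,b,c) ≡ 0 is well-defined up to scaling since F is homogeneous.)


F(3,4,4) ≡ 0 (mod 7); P is on the curve.

Evaluate F(3, 4, 4) term-by-term (mod 7).
  -2*X**3 ↦ -2·27·1·1 = -54
  3*X**2*Y ↦ 3·9·4·1 = 108
  -2*X**2*Z ↦ -2·9·1·4 = -72
  X*Y*Z ↦ 1·3·4·4 = 48
  Y**3 ↦ 1·1·64·1 = 64
  Y*Z**2 ↦ 1·1·4·16 = 64
  3*Z**3 ↦ 3·1·1·64 = 192
Sum: F(3, 4, 4) = (-54) + (108) + (-72) + (48) + (64) + (64) + (192) = 350.
Reducing mod 7: 350 ≡ 0 (mod 7).
Since F(a, b, c) ≡ 0 (mod 7), P lies on the curve.


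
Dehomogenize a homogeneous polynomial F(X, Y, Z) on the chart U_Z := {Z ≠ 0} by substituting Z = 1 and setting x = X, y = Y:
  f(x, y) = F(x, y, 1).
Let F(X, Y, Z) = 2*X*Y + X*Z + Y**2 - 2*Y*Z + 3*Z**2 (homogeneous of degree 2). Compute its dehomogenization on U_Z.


f(x, y) = 2*x*y + x + y**2 - 2*y + 3

On U_Z we set Z = 1. Each monomial c·X^i·Y^j·Z^k in F becomes c·x^i·y^j·1^k = c·x^i·y^j.
Substituting Z = 1: F(X, Y, 1) = 2*x*y + x + y**2 - 2*y + 3.
Note: deg(f) ≤ deg(F) = 2; strict inequality happens when F is divisible by Z (lost terms).


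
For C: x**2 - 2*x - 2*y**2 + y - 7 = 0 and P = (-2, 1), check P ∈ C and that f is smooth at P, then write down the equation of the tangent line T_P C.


Tangent line at P: -6*x - 3*y - 9 = 0.

Step 1: f(-2, 1) = 0, so P lies on C.
Step 2: partial derivatives
  f_x(x, y) = 2*x - 2, f_y(x, y) = 1 - 4*y.
  f_x(P) = -6, f_y(P) = -3 (gradient nonzero, so P is smooth).
Step 3: tangent line at P: -6·(x − -2) + -3·(y − 1) = 0.
Expanding: -6*x - 3*y - 9 = 0.


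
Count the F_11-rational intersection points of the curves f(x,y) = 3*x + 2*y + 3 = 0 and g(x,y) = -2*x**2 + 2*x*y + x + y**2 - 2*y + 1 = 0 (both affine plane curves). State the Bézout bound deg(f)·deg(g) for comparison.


Common zeros: ∅; count = 0; Bézout bound = 2.

deg(f) = 1, deg(g) = 2, so Bézout bound = 2.
Scan x ∈ F_11. For each x, list the y ∈ F_11 with f(x, y) ≡ 0 and those with g(x, y) ≡ 0 (mod 11); the common zeros in that column are the intersection.
  x = 0: f ≡ 0 at y ∈ {4}; g ≡ 0 at y ∈ {1}; common: ∅.
  x = 1: f ≡ 0 at y ∈ {8}; g ≡ 0 at y ∈ {0}; common: ∅.
  x = 2: f ≡ 0 at y ∈ {1}; g ≡ 0 at y ∈ ∅; common: ∅.
  x = 3: f ≡ 0 at y ∈ {5}; g ≡ 0 at y ∈ ∅; common: ∅.
  x = 4: f ≡ 0 at y ∈ {9}; g ≡ 0 at y ∈ {2, 3}; common: ∅.
  x = 5: f ≡ 0 at y ∈ {2}; g ≡ 0 at y ∈ {0, 3}; common: ∅.
  x = 6: f ≡ 0 at y ∈ {6}; g ≡ 0 at y ∈ ∅; common: ∅.
  x = 7: f ≡ 0 at y ∈ {10}; g ≡ 0 at y ∈ {1, 9}; common: ∅.
  x = 8: f ≡ 0 at y ∈ {3}; g ≡ 0 at y ∈ {9, 10}; common: ∅.
  x = 9: f ≡ 0 at y ∈ {7}; g ≡ 0 at y ∈ ∅; common: ∅.
  x = 10: f ≡ 0 at y ∈ {0}; g ≡ 0 at y ∈ ∅; common: ∅.
Collecting: common zeros = ∅, so the count is 0.
Comparison with the Bézout bound: 0 ≤ 2 = deg(f)·deg(g), as expected for curves with no common component (the affine F_11-count falls short of the bound because intersections may lie at infinity, over extension fields, or carry multiplicity).


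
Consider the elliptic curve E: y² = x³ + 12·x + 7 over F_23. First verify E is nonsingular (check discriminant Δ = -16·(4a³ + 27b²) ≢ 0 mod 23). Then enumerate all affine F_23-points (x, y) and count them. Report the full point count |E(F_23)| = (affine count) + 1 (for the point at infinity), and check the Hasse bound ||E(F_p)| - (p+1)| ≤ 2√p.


Affine points = {(2, 4), (2, 19), (3, 1), (3, 22), (4, 2), (4, 21), (5, 10), (5, 13), (9, 4), (9, 19), (10, 0), (12, 4), (12, 19), (17, 8), (17, 15), (18, 11), (18, 12), (20, 6), (20, 17)}; affine count = 19; |E(F_23)| = 20.

Discriminant check: Δ ∝ 4a³ + 27b² = 4·12³ + 27·7² = 4·1728 + 27·49 ≡ 1 (mod 23). Nonzero ⇒ E is nonsingular.
For each x ∈ F_23, compute rhs = x³ + 12·x + 7 mod 23, then count y ∈ F_23 with y² ≡ rhs.
  x = 0: rhs = 7, matching y values: none (0 points).
  x = 1: rhs = 20, matching y values: none (0 points).
  x = 2: rhs = 16, matching y values: 4, 19 (2 points).
  x = 3: rhs = 1, matching y values: 1, 22 (2 points).
  x = 4: rhs = 4, matching y values: 2, 21 (2 points).
  x = 5: rhs = 8, matching y values: 10, 13 (2 points).
  x = 6: rhs = 19, matching y values: none (0 points).
  x = 7: rhs = 20, matching y values: none (0 points).
  x = 8: rhs = 17, matching y values: none (0 points).
  x = 9: rhs = 16, matching y values: 4, 19 (2 points).
  x = 10: rhs = 0, matching y values: 0 (1 points).
  x = 11: rhs = 21, matching y values: none (0 points).
  x = 12: rhs = 16, matching y values: 4, 19 (2 points).
  x = 13: rhs = 14, matching y values: none (0 points).
  x = 14: rhs = 21, matching y values: none (0 points).
  x = 15: rhs = 20, matching y values: none (0 points).
  x = 16: rhs = 17, matching y values: none (0 points).
  x = 17: rhs = 18, matching y values: 8, 15 (2 points).
  x = 18: rhs = 6, matching y values: 11, 12 (2 points).
  x = 19: rhs = 10, matching y values: none (0 points).
  x = 20: rhs = 13, matching y values: 6, 17 (2 points).
  x = 21: rhs = 21, matching y values: none (0 points).
  x = 22: rhs = 17, matching y values: none (0 points).
Total affine count: 19.
Full point count |E(F_23)| = 19 + 1 = 20.
Hasse bound: |20 − (23+1)| = |-4| = 4 ≤ 2√23 ≈ 9.5917 ✓.


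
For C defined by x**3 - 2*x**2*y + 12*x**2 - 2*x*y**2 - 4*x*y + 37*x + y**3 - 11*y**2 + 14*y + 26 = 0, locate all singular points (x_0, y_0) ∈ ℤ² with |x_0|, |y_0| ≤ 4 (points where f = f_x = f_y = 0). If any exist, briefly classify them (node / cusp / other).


Singular points: {(-3, 2)}; classification: node.

Compute partial derivatives:
  f_x = 3*x**2 - 4*x*y + 24*x - 2*y**2 - 4*y + 37.
  f_y = -2*x**2 - 4*x*y - 4*x + 3*y**2 - 22*y + 14.
Scan x_0 ∈ {−4, ..., 4}. For each x_0, f_y(x_0, y) is a polynomial in y; find its integer roots y ∈ {−4, ..., 4}, then test f_x and f at those candidates.
  x = -4: f_y(-4, y) = 3*y**2 - 6*y - 2; no integer root y with |y| ≤ 4.
  x = -3: f_y(-3, y) = 3*y**2 - 10*y + 8; vanishes at y ∈ {2}. (-3, 2): f_x = 0, f = 0 — SINGULAR.
  x = -2: f_y(-2, y) = 3*y**2 - 14*y + 14; no integer root y with |y| ≤ 4.
  x = -1: f_y(-1, y) = 3*y**2 - 18*y + 16; no integer root y with |y| ≤ 4.
  x = 0: f_y(0, y) = 3*y**2 - 22*y + 14; no integer root y with |y| ≤ 4.
  x = 1: f_y(1, y) = 3*y**2 - 26*y + 8; no integer root y with |y| ≤ 4.
  x = 2: f_y(2, y) = 3*y**2 - 30*y - 2; no integer root y with |y| ≤ 4.
  x = 3: f_y(3, y) = 3*y**2 - 34*y - 16; no integer root y with |y| ≤ 4.
  x = 4: f_y(4, y) = 3*y**2 - 38*y - 34; no integer root y with |y| ≤ 4.
Only singular point on the grid: (-3, 2).
Classify: substitute x = -3 + u, y = 2 + v and expand: f = u**3 - 2*u**2*v - u**2 - 2*u*v**2 + v**3 + v**2.
No constant or linear terms (consistent with a singular point). Quadratic part: -u**2 + v**2. Cubic part: u**3 - 2*u**2*v - 2*u*v**2 + v**3.
The quadratic part v**2 - u**2 = (v − u)(v + u) splits into two distinct linear factors, so there are two distinct tangent lines y − 2 = ±(x − -3) — this is a node (ordinary double point).
Classification: node.


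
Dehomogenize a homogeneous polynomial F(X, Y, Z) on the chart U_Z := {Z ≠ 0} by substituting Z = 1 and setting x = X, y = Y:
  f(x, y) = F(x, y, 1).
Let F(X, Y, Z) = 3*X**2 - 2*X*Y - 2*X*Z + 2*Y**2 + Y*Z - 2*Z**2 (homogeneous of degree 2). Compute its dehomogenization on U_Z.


f(x, y) = 3*x**2 - 2*x*y - 2*x + 2*y**2 + y - 2

On U_Z we set Z = 1. Each monomial c·X^i·Y^j·Z^k in F becomes c·x^i·y^j·1^k = c·x^i·y^j.
Substituting Z = 1: F(X, Y, 1) = 3*x**2 - 2*x*y - 2*x + 2*y**2 + y - 2.
Note: deg(f) ≤ deg(F) = 2; strict inequality happens when F is divisible by Z (lost terms).
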